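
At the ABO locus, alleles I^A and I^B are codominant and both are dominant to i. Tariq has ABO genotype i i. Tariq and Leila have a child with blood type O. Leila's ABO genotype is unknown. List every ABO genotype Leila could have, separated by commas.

For each candidate genotype of Leila, check whether crossing it with i i can produce every observed child phenotype.
  I^A I^A → possible child types {A} ✗
  I^A I^B → possible child types {A, B} ✗
  I^A i → possible child types {O, A} ✓
  I^B I^B → possible child types {B} ✗
  I^B i → possible child types {O, B} ✓
  i i → possible child types {O} ✓

I^A i, I^B i, i i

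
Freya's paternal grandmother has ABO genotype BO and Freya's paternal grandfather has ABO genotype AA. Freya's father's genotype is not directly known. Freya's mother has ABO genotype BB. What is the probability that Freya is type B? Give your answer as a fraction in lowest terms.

Freya's father's ABO genotype from BO × AA: 1/2 AB, 1/2 AO.
Crossing each possibility with the mother BB and summing P(type B): 1/2·1/2 + 1/2·1/2 = 1/2.

1/2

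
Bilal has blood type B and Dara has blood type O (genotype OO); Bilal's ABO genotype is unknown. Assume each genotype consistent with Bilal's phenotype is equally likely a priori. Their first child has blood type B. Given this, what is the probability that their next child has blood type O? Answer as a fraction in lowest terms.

1/6

Possible genotypes: Bilal ∈ {BB, BO}; Dara ∈ {OO}.
Weight each parental genotype pair by prior × P(type-B child):
  BB × OO: posterior weight 2/3; P(next child type O) = 0.
  BO × OO: posterior weight 1/3; P(next child type O) = 1/2.
Weighted sum = 1/6.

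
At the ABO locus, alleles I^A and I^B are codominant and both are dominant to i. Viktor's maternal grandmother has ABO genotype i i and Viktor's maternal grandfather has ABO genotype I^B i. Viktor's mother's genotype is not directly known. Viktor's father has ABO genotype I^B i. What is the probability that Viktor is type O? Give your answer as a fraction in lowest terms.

3/8

Viktor's mother's ABO genotype from i i × I^B i: 1/2 I^B i, 1/2 i i.
Crossing each possibility with the father I^B i and summing P(type O): 1/2·1/4 + 1/2·1/2 = 3/8.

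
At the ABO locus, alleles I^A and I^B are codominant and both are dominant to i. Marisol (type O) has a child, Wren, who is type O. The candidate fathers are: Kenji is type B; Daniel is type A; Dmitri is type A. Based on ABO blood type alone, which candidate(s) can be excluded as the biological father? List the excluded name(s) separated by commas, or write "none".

none

A candidate is excluded only if no genotype consistent with his phenotype could produce a type O child with a type O mother.
Every candidate has at least one consistent genotype combination, so none can be excluded.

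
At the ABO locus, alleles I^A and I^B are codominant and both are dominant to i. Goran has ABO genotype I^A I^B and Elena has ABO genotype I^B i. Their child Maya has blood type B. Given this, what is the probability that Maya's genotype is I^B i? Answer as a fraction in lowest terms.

1/2

Cross I^A I^B × I^B i → 1/4 I^A I^B, 1/4 I^A i, 1/4 I^B I^B, 1/4 I^B i.
Type-B genotypes among offspring: I^B I^B (1/4), I^B i (1/4); total 1/2.
P(I^B i | type B) = (1/4) / (1/2) = 1/2.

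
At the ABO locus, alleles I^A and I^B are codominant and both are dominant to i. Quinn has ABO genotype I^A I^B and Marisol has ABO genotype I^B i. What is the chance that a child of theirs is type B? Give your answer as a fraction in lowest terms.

1/2

ABO cross I^A I^B × I^B i → offspring phenotypes: 1/4 A, 1/2 B, 1/4 AB.
So P(type B) = 1/2.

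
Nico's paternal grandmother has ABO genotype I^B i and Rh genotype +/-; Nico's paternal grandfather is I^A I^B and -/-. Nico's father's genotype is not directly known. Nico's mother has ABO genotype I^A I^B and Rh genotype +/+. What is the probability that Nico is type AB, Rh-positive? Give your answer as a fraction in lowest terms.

3/8

Nico's father's ABO genotype from I^B i × I^A I^B: 1/4 I^A I^B, 1/4 I^A i, 1/4 I^B I^B, 1/4 I^B i.
Crossing each possibility with the mother I^A I^B and summing P(type AB): 1/4·1/2 + 1/4·1/4 + 1/4·1/2 + 1/4·1/4 = 3/8.
Similarly for Rh via the father's Rh distribution: P(Rh+) = 1.
Independent loci: 3/8 × 1 = 3/8.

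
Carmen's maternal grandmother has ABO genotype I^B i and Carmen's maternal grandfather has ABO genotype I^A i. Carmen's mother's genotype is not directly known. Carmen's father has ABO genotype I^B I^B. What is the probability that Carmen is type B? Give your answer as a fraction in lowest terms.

Carmen's mother's ABO genotype from I^B i × I^A i: 1/4 I^A I^B, 1/4 I^A i, 1/4 I^B i, 1/4 i i.
Crossing each possibility with the father I^B I^B and summing P(type B): 1/4·1/2 + 1/4·1/2 + 1/4·1 + 1/4·1 = 3/4.

3/4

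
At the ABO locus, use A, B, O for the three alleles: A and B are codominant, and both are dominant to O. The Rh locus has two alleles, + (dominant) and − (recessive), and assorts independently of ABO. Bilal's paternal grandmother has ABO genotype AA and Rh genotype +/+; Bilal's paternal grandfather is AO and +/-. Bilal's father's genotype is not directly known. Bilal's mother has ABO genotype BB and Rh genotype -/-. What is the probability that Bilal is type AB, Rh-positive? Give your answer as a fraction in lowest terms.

Bilal's father's ABO genotype from AA × AO: 1/2 AA, 1/2 AO.
Crossing each possibility with the mother BB and summing P(type AB): 1/2·1 + 1/2·1/2 = 3/4.
Similarly for Rh via the father's Rh distribution: P(Rh+) = 3/4.
Independent loci: 3/4 × 3/4 = 9/16.

9/16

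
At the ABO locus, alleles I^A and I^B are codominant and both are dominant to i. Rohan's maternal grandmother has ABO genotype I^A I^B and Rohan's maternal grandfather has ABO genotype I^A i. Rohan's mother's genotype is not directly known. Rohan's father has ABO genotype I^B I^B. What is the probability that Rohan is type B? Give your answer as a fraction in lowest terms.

1/2

Rohan's mother's ABO genotype from I^A I^B × I^A i: 1/4 I^A I^A, 1/4 I^A I^B, 1/4 I^A i, 1/4 I^B i.
Crossing each possibility with the father I^B I^B and summing P(type B): 1/4·0 + 1/4·1/2 + 1/4·1/2 + 1/4·1 = 1/2.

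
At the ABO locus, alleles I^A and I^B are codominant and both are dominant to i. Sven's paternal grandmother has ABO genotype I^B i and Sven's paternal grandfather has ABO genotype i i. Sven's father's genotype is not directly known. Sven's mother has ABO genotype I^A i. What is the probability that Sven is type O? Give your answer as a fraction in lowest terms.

3/8

Sven's father's ABO genotype from I^B i × i i: 1/2 I^B i, 1/2 i i.
Crossing each possibility with the mother I^A i and summing P(type O): 1/2·1/4 + 1/2·1/2 = 3/8.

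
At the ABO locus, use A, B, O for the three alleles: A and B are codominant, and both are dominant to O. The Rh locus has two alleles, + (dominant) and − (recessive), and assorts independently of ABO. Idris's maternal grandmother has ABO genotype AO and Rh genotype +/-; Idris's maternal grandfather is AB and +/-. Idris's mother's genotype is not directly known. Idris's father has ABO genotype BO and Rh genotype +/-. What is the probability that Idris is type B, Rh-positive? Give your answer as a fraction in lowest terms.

Idris's mother's ABO genotype from AO × AB: 1/4 AA, 1/4 AB, 1/4 AO, 1/4 BO.
Crossing each possibility with the father BO and summing P(type B): 1/4·0 + 1/4·1/2 + 1/4·1/4 + 1/4·3/4 = 3/8.
Similarly for Rh via the mother's Rh distribution: P(Rh+) = 3/4.
Independent loci: 3/8 × 3/4 = 9/32.

9/32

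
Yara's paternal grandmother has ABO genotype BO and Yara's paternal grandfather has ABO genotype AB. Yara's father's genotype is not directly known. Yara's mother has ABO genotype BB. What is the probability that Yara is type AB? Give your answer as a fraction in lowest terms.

Yara's father's ABO genotype from BO × AB: 1/4 AB, 1/4 AO, 1/4 BB, 1/4 BO.
Crossing each possibility with the mother BB and summing P(type AB): 1/4·1/2 + 1/4·1/2 + 1/4·0 + 1/4·0 = 1/4.

1/4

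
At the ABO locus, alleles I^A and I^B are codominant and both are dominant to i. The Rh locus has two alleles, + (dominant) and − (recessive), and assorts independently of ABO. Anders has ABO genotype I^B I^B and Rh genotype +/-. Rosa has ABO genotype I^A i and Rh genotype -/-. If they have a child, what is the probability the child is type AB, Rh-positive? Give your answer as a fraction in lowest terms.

ABO cross I^B I^B × I^A i → offspring phenotypes: 1/2 B, 1/2 AB.
Rh cross +/- × -/- → 1/2 Rh+, 1/2 Rh-.
Independent loci: P(type AB, Rh-positive) = 1/2 × 1/2 = 1/4.

1/4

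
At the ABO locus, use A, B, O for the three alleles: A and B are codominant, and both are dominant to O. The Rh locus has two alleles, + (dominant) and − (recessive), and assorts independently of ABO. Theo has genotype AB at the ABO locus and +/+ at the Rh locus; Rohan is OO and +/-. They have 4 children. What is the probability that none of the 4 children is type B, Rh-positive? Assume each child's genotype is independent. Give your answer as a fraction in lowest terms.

1/16

ABO cross AB × OO → 1/2 A, 1/2 B.
Rh cross +/+ × +/- → 1 Rh+; so P(type B, Rh-positive) = 1/2 × 1 = 1/2 per child.
P(not type B, Rh-positive) = 1/2 for one child; (1/2)^4 = 1/16.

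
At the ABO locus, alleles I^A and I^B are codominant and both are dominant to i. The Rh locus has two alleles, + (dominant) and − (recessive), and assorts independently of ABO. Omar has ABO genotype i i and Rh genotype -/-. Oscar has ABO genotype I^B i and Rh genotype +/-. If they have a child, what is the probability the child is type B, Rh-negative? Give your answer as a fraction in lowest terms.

ABO cross i i × I^B i → offspring phenotypes: 1/2 O, 1/2 B.
Rh cross -/- × +/- → 1/2 Rh+, 1/2 Rh-.
Independent loci: P(type B, Rh-negative) = 1/2 × 1/2 = 1/4.

1/4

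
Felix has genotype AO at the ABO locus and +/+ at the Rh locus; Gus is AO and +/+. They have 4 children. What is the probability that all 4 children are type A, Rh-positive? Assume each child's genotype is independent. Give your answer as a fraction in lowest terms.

ABO cross AO × AO → 1/4 O, 3/4 A.
Rh cross +/+ × +/+ → 1 Rh+; so P(type A, Rh-positive) = 3/4 × 1 = 3/4 per child.
All 4 independent: (3/4)^4 = 81/256.

81/256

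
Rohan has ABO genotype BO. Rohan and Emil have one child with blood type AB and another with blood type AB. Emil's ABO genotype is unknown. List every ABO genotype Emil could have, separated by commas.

For each candidate genotype of Emil, check whether crossing it with BO can produce every observed child phenotype.
  AA → possible child types {A, AB} ✓
  AB → possible child types {A, B, AB} ✓
  AO → possible child types {O, A, B, AB} ✓
  BB → possible child types {B} ✗
  BO → possible child types {O, B} ✗
  OO → possible child types {O, B} ✗

AA, AB, AO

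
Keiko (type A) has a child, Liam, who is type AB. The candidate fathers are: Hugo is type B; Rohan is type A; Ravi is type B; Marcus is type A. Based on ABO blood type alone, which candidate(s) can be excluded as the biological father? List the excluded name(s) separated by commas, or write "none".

Rohan, Marcus

A candidate is excluded only if no genotype consistent with his phenotype could produce a type AB child with a type A mother.
Rohan (type A): no genotype consistent with that phenotype can produce a type-AB child with a type-A mother.
Marcus (type A): no genotype consistent with that phenotype can produce a type-AB child with a type-A mother.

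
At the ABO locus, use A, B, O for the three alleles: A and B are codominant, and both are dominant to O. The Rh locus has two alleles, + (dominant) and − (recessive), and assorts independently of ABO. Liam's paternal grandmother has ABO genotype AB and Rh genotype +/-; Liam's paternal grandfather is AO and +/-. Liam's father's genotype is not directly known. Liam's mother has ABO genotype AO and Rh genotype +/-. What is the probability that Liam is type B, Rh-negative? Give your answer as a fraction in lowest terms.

Liam's father's ABO genotype from AB × AO: 1/4 AA, 1/4 AB, 1/4 AO, 1/4 BO.
Crossing each possibility with the mother AO and summing P(type B): 1/4·0 + 1/4·1/4 + 1/4·0 + 1/4·1/4 = 1/8.
Similarly for Rh via the father's Rh distribution: P(Rh-) = 1/4.
Independent loci: 1/8 × 1/4 = 1/32.

1/32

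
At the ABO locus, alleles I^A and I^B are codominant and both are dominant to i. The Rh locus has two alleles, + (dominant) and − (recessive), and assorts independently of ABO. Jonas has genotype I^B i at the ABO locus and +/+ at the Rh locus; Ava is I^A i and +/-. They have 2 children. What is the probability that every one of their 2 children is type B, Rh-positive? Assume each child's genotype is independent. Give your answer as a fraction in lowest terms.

ABO cross I^B i × I^A i → 1/4 O, 1/4 A, 1/4 B, 1/4 AB.
Rh cross +/+ × +/- → 1 Rh+; so P(type B, Rh-positive) = 1/4 × 1 = 1/4 per child.
All 2 independent: (1/4)^2 = 1/16.

1/16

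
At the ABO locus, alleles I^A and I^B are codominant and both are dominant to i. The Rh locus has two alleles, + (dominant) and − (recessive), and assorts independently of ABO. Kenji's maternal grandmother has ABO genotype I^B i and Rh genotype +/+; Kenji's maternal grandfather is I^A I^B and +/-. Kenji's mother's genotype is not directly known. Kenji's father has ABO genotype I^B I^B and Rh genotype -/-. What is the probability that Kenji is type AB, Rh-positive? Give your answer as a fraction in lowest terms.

3/16

Kenji's mother's ABO genotype from I^B i × I^A I^B: 1/4 I^A I^B, 1/4 I^A i, 1/4 I^B I^B, 1/4 I^B i.
Crossing each possibility with the father I^B I^B and summing P(type AB): 1/4·1/2 + 1/4·1/2 + 1/4·0 + 1/4·0 = 1/4.
Similarly for Rh via the mother's Rh distribution: P(Rh+) = 3/4.
Independent loci: 1/4 × 3/4 = 3/16.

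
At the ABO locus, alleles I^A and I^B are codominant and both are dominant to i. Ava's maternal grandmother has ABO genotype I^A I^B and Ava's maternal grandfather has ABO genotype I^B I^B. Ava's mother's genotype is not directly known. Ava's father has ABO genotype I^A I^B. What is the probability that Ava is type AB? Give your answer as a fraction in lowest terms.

Ava's mother's ABO genotype from I^A I^B × I^B I^B: 1/2 I^A I^B, 1/2 I^B I^B.
Crossing each possibility with the father I^A I^B and summing P(type AB): 1/2·1/2 + 1/2·1/2 = 1/2.

1/2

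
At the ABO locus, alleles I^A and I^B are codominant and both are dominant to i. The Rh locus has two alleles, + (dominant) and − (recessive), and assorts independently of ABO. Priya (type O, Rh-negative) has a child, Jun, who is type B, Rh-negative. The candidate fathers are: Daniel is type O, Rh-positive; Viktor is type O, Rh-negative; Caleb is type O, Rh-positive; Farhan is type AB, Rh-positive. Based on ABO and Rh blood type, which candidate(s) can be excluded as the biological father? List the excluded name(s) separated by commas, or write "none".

A candidate is excluded only if no genotype consistent with his phenotype could produce a type B, Rh-negative child with a type O, Rh-negative mother.
Daniel (type O, Rh+): no genotype consistent with that phenotype can produce a type-B Rh- child with a type-O mother.
Viktor (type O, Rh-): no genotype consistent with that phenotype can produce a type-B Rh- child with a type-O mother.
Caleb (type O, Rh+): no genotype consistent with that phenotype can produce a type-B Rh- child with a type-O mother.

Daniel, Viktor, Caleb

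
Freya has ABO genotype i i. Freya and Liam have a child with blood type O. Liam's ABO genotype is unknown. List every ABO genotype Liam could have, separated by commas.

I^A i, I^B i, i i

For each candidate genotype of Liam, check whether crossing it with i i can produce every observed child phenotype.
  I^A I^A → possible child types {A} ✗
  I^A I^B → possible child types {A, B} ✗
  I^A i → possible child types {O, A} ✓
  I^B I^B → possible child types {B} ✗
  I^B i → possible child types {O, B} ✓
  i i → possible child types {O} ✓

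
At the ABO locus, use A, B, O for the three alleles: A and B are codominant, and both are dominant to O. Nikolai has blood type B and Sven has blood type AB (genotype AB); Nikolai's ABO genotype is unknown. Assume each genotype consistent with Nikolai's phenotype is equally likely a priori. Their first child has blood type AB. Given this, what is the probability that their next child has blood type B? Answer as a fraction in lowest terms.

Possible genotypes: Nikolai ∈ {BB, BO}; Sven ∈ {AB}.
Weight each parental genotype pair by prior × P(type-AB child):
  BB × AB: posterior weight 2/3; P(next child type B) = 1/2.
  BO × AB: posterior weight 1/3; P(next child type B) = 1/2.
Weighted sum = 1/2.

1/2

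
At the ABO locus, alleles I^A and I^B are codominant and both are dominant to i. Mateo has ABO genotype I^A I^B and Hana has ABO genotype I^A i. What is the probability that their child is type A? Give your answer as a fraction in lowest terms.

ABO cross I^A I^B × I^A i → offspring phenotypes: 1/2 A, 1/4 B, 1/4 AB.
So P(type A) = 1/2.

1/2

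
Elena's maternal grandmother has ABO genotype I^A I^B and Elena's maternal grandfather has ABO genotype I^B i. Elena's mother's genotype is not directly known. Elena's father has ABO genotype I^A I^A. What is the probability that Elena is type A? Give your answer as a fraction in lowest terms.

1/2

Elena's mother's ABO genotype from I^A I^B × I^B i: 1/4 I^A I^B, 1/4 I^A i, 1/4 I^B I^B, 1/4 I^B i.
Crossing each possibility with the father I^A I^A and summing P(type A): 1/4·1/2 + 1/4·1 + 1/4·0 + 1/4·1/2 = 1/2.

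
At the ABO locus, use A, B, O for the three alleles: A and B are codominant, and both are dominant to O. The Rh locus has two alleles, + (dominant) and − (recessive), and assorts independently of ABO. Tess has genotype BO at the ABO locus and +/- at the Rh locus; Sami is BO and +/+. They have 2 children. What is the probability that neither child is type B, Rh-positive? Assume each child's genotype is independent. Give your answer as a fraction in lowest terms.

1/16

ABO cross BO × BO → 1/4 O, 3/4 B.
Rh cross +/- × +/+ → 1 Rh+; so P(type B, Rh-positive) = 3/4 × 1 = 3/4 per child.
P(not type B, Rh-positive) = 1/4 for one child; (1/4)^2 = 1/16.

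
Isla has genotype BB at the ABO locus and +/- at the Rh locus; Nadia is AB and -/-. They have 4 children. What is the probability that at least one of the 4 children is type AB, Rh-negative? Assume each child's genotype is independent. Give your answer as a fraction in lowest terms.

ABO cross BB × AB → 1/2 B, 1/2 AB.
Rh cross +/- × -/- → 1/2 Rh+, 1/2 Rh-; so P(type AB, Rh-negative) = 1/2 × 1/2 = 1/4 per child.
P(none) = (3/4)^4 = 81/256; P(at least one) = 1 − 81/256 = 175/256.

175/256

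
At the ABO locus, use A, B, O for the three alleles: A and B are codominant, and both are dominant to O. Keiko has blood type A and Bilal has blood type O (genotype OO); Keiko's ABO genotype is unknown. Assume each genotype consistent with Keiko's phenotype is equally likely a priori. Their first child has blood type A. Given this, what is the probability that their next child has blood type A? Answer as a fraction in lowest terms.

Possible genotypes: Keiko ∈ {AA, AO}; Bilal ∈ {OO}.
Weight each parental genotype pair by prior × P(type-A child):
  AA × OO: posterior weight 2/3; P(next child type A) = 1.
  AO × OO: posterior weight 1/3; P(next child type A) = 1/2.
Weighted sum = 5/6.

5/6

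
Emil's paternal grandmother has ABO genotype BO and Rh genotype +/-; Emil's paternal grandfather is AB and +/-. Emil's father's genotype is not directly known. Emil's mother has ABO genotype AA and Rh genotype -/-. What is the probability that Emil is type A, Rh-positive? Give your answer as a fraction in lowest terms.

1/4

Emil's father's ABO genotype from BO × AB: 1/4 AB, 1/4 AO, 1/4 BB, 1/4 BO.
Crossing each possibility with the mother AA and summing P(type A): 1/4·1/2 + 1/4·1 + 1/4·0 + 1/4·1/2 = 1/2.
Similarly for Rh via the father's Rh distribution: P(Rh+) = 1/2.
Independent loci: 1/2 × 1/2 = 1/4.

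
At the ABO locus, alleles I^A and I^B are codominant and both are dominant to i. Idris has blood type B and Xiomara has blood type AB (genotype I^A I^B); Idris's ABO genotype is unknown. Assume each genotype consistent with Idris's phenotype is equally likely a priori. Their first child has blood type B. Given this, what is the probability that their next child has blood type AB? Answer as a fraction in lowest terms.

Possible genotypes: Idris ∈ {I^B I^B, I^B i}; Xiomara ∈ {I^A I^B}.
Weight each parental genotype pair by prior × P(type-B child):
  I^B I^B × I^A I^B: posterior weight 1/2; P(next child type AB) = 1/2.
  I^B i × I^A I^B: posterior weight 1/2; P(next child type AB) = 1/4.
Weighted sum = 3/8.

3/8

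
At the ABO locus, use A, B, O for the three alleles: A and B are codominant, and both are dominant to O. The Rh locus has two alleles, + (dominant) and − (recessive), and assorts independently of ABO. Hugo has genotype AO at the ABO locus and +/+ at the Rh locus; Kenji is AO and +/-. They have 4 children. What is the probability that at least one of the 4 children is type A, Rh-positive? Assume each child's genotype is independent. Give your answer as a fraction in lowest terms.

ABO cross AO × AO → 1/4 O, 3/4 A.
Rh cross +/+ × +/- → 1 Rh+; so P(type A, Rh-positive) = 3/4 × 1 = 3/4 per child.
P(none) = (1/4)^4 = 1/256; P(at least one) = 1 − 1/256 = 255/256.

255/256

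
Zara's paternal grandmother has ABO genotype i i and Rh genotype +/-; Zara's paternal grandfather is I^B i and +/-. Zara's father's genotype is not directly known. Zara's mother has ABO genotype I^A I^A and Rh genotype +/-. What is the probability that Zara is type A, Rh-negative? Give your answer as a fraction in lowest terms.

Zara's father's ABO genotype from i i × I^B i: 1/2 I^B i, 1/2 i i.
Crossing each possibility with the mother I^A I^A and summing P(type A): 1/2·1/2 + 1/2·1 = 3/4.
Similarly for Rh via the father's Rh distribution: P(Rh-) = 1/4.
Independent loci: 3/4 × 1/4 = 3/16.

3/16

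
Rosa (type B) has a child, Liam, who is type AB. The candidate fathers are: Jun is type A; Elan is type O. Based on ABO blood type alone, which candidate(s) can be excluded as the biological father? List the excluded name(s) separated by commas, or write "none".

Elan

A candidate is excluded only if no genotype consistent with his phenotype could produce a type AB child with a type B mother.
Elan (type O): no genotype consistent with that phenotype can produce a type-AB child with a type-B mother.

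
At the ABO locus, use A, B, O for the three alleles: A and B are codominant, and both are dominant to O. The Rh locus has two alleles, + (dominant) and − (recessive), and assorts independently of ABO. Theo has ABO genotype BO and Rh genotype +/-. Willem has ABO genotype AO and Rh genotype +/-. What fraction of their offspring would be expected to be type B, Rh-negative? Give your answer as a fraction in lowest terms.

1/16

ABO cross BO × AO → offspring phenotypes: 1/4 O, 1/4 A, 1/4 B, 1/4 AB.
Rh cross +/- × +/- → 3/4 Rh+, 1/4 Rh-.
Independent loci: P(type B, Rh-negative) = 1/4 × 1/4 = 1/16.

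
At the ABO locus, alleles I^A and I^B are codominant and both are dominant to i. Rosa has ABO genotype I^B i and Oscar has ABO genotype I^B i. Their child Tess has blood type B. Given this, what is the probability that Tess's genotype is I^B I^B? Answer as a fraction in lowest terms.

1/3

Cross I^B i × I^B i → 1/4 I^B I^B, 1/2 I^B i, 1/4 i i.
Type-B genotypes among offspring: I^B I^B (1/4), I^B i (1/2); total 3/4.
P(I^B I^B | type B) = (1/4) / (3/4) = 1/3.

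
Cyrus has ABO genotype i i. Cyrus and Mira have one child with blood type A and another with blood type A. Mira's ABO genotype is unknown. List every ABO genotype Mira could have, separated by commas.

For each candidate genotype of Mira, check whether crossing it with i i can produce every observed child phenotype.
  I^A I^A → possible child types {A} ✓
  I^A I^B → possible child types {A, B} ✓
  I^A i → possible child types {O, A} ✓
  I^B I^B → possible child types {B} ✗
  I^B i → possible child types {O, B} ✗
  i i → possible child types {O} ✗

I^A I^A, I^A I^B, I^A i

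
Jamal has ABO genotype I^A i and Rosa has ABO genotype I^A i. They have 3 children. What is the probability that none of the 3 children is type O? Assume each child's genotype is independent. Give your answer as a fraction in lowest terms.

27/64

ABO cross I^A i × I^A i → 1/4 O, 3/4 A.
So P(type O) = 1/4 per child.
P(not type O) = 3/4 for one child; (3/4)^3 = 27/64.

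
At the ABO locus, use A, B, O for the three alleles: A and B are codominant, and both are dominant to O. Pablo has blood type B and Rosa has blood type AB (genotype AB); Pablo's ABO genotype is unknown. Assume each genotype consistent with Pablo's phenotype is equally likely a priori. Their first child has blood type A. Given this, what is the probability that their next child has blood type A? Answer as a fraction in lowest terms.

1/4

Possible genotypes: Pablo ∈ {BB, BO}; Rosa ∈ {AB}.
Weight each parental genotype pair by prior × P(type-A child):
  BO × AB: posterior weight 1; P(next child type A) = 1/4.
Weighted sum = 1/4.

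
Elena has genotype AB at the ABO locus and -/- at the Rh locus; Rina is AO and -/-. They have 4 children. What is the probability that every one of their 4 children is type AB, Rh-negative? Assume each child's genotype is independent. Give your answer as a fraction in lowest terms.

ABO cross AB × AO → 1/2 A, 1/4 B, 1/4 AB.
Rh cross -/- × -/- → 1 Rh-; so P(type AB, Rh-negative) = 1/4 × 1 = 1/4 per child.
All 4 independent: (1/4)^4 = 1/256.

1/256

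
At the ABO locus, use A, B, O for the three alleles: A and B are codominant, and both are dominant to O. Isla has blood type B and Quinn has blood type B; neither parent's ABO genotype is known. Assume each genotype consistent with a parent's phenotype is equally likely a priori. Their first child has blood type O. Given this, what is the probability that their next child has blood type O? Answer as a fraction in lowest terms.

Possible genotypes: Isla ∈ {BB, BO}; Quinn ∈ {BB, BO}.
Weight each parental genotype pair by prior × P(type-O child):
  BO × BO: posterior weight 1; P(next child type O) = 1/4.
Weighted sum = 1/4.

1/4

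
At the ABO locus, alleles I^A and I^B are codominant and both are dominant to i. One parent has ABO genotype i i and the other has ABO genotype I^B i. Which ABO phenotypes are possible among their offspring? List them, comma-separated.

O, B

Gametes from i i × I^B i give offspring ABO genotypes I^B i, i i, i.e. phenotypes O, B.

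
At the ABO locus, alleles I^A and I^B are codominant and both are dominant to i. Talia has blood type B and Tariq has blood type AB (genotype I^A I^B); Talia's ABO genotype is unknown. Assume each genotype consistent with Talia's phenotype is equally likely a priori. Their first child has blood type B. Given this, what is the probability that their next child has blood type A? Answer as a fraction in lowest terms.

1/8

Possible genotypes: Talia ∈ {I^B I^B, I^B i}; Tariq ∈ {I^A I^B}.
Weight each parental genotype pair by prior × P(type-B child):
  I^B I^B × I^A I^B: posterior weight 1/2; P(next child type A) = 0.
  I^B i × I^A I^B: posterior weight 1/2; P(next child type A) = 1/4.
Weighted sum = 1/8.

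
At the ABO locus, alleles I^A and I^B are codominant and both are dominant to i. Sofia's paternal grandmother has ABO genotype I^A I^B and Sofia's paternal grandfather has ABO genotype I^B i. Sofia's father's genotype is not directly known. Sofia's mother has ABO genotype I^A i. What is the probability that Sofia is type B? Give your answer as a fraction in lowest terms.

Sofia's father's ABO genotype from I^A I^B × I^B i: 1/4 I^A I^B, 1/4 I^A i, 1/4 I^B I^B, 1/4 I^B i.
Crossing each possibility with the mother I^A i and summing P(type B): 1/4·1/4 + 1/4·0 + 1/4·1/2 + 1/4·1/4 = 1/4.

1/4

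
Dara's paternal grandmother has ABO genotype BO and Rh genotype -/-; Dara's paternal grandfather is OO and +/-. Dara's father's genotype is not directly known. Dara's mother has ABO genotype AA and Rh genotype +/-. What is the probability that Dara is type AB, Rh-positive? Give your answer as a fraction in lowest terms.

Dara's father's ABO genotype from BO × OO: 1/2 BO, 1/2 OO.
Crossing each possibility with the mother AA and summing P(type AB): 1/2·1/2 + 1/2·0 = 1/4.
Similarly for Rh via the father's Rh distribution: P(Rh+) = 5/8.
Independent loci: 1/4 × 5/8 = 5/32.

5/32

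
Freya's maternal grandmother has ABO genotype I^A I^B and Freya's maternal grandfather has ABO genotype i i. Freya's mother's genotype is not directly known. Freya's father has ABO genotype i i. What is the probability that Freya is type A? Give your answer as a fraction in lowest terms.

Freya's mother's ABO genotype from I^A I^B × i i: 1/2 I^A i, 1/2 I^B i.
Crossing each possibility with the father i i and summing P(type A): 1/2·1/2 + 1/2·0 = 1/4.

1/4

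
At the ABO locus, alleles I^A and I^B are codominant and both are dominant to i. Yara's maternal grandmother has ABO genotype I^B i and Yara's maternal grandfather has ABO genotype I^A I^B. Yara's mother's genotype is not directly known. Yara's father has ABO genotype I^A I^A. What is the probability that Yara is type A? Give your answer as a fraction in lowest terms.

Yara's mother's ABO genotype from I^B i × I^A I^B: 1/4 I^A I^B, 1/4 I^A i, 1/4 I^B I^B, 1/4 I^B i.
Crossing each possibility with the father I^A I^A and summing P(type A): 1/4·1/2 + 1/4·1 + 1/4·0 + 1/4·1/2 = 1/2.

1/2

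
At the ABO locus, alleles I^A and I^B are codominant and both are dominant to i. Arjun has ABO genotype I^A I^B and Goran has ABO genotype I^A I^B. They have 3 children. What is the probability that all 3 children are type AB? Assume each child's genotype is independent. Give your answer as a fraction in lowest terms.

ABO cross I^A I^B × I^A I^B → 1/4 A, 1/4 B, 1/2 AB.
So P(type AB) = 1/2 per child.
All 3 independent: (1/2)^3 = 1/8.

1/8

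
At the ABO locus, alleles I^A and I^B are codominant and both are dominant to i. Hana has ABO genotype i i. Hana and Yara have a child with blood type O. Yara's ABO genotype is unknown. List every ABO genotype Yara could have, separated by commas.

For each candidate genotype of Yara, check whether crossing it with i i can produce every observed child phenotype.
  I^A I^A → possible child types {A} ✗
  I^A I^B → possible child types {A, B} ✗
  I^A i → possible child types {O, A} ✓
  I^B I^B → possible child types {B} ✗
  I^B i → possible child types {O, B} ✓
  i i → possible child types {O} ✓

I^A i, I^B i, i i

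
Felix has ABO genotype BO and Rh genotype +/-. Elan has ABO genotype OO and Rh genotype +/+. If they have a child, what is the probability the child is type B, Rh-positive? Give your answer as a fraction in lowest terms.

1/2

ABO cross BO × OO → offspring phenotypes: 1/2 O, 1/2 B.
Rh cross +/- × +/+ → 1 Rh+.
Independent loci: P(type B, Rh-positive) = 1/2 × 1 = 1/2.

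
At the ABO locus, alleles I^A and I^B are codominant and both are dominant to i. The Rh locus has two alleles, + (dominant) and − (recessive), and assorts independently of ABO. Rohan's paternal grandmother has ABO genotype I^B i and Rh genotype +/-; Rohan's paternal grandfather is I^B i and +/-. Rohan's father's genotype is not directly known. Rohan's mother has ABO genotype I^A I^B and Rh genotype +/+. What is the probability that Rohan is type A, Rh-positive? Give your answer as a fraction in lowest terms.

Rohan's father's ABO genotype from I^B i × I^B i: 1/4 I^B I^B, 1/2 I^B i, 1/4 i i.
Crossing each possibility with the mother I^A I^B and summing P(type A): 1/4·0 + 1/2·1/4 + 1/4·1/2 = 1/4.
Similarly for Rh via the father's Rh distribution: P(Rh+) = 1.
Independent loci: 1/4 × 1 = 1/4.

1/4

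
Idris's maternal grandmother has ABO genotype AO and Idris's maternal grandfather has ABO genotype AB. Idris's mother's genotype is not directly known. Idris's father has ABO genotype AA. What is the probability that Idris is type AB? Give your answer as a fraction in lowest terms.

1/4

Idris's mother's ABO genotype from AO × AB: 1/4 AA, 1/4 AB, 1/4 AO, 1/4 BO.
Crossing each possibility with the father AA and summing P(type AB): 1/4·0 + 1/4·1/2 + 1/4·0 + 1/4·1/2 = 1/4.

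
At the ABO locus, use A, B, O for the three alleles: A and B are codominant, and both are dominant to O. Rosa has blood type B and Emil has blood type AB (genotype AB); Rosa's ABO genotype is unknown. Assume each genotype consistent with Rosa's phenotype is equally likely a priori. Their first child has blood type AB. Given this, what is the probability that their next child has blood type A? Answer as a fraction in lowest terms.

1/12

Possible genotypes: Rosa ∈ {BB, BO}; Emil ∈ {AB}.
Weight each parental genotype pair by prior × P(type-AB child):
  BB × AB: posterior weight 2/3; P(next child type A) = 0.
  BO × AB: posterior weight 1/3; P(next child type A) = 1/4.
Weighted sum = 1/12.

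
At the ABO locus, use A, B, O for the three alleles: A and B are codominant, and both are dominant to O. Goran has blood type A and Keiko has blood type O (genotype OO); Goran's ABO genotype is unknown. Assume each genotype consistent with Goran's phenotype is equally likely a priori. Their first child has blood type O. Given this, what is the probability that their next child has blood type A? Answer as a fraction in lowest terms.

1/2

Possible genotypes: Goran ∈ {AA, AO}; Keiko ∈ {OO}.
Weight each parental genotype pair by prior × P(type-O child):
  AO × OO: posterior weight 1; P(next child type A) = 1/2.
Weighted sum = 1/2.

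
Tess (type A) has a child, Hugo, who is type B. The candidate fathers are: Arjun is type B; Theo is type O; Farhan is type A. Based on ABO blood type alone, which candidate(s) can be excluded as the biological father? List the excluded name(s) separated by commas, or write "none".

A candidate is excluded only if no genotype consistent with his phenotype could produce a type B child with a type A mother.
Theo (type O): no genotype consistent with that phenotype can produce a type-B child with a type-A mother.
Farhan (type A): no genotype consistent with that phenotype can produce a type-B child with a type-A mother.

Theo, Farhan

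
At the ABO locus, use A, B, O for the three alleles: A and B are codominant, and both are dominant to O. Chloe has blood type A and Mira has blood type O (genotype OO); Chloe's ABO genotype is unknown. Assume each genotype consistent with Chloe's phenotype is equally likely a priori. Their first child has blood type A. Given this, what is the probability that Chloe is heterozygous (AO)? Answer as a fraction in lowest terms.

1/3

Possible genotypes: Chloe ∈ {AA, AO}; Mira ∈ {OO}.
Weight each parental genotype pair by prior × P(type-A child):
  AA × OO: posterior weight 2/3.
  AO × OO: posterior weight 1/3.
Sum the posterior weight over pairs where Chloe is AO: 1/3.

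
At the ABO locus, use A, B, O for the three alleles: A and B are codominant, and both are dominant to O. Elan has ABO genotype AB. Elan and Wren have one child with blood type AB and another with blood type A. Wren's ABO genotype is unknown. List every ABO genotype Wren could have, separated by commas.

AA, AB, AO, BO

For each candidate genotype of Wren, check whether crossing it with AB can produce every observed child phenotype.
  AA → possible child types {A, AB} ✓
  AB → possible child types {A, B, AB} ✓
  AO → possible child types {A, B, AB} ✓
  BB → possible child types {B, AB} ✗
  BO → possible child types {A, B, AB} ✓
  OO → possible child types {A, B} ✗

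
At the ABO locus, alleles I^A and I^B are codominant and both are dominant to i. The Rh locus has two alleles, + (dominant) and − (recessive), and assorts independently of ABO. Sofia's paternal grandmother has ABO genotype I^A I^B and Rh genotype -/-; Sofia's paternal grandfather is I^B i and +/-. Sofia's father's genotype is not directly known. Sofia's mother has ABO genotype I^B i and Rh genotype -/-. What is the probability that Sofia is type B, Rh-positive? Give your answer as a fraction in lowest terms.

5/32

Sofia's father's ABO genotype from I^A I^B × I^B i: 1/4 I^A I^B, 1/4 I^A i, 1/4 I^B I^B, 1/4 I^B i.
Crossing each possibility with the mother I^B i and summing P(type B): 1/4·1/2 + 1/4·1/4 + 1/4·1 + 1/4·3/4 = 5/8.
Similarly for Rh via the father's Rh distribution: P(Rh+) = 1/4.
Independent loci: 5/8 × 1/4 = 5/32.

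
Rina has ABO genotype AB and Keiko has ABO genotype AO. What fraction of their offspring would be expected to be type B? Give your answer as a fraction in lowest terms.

ABO cross AB × AO → offspring phenotypes: 1/2 A, 1/4 B, 1/4 AB.
So P(type B) = 1/4.

1/4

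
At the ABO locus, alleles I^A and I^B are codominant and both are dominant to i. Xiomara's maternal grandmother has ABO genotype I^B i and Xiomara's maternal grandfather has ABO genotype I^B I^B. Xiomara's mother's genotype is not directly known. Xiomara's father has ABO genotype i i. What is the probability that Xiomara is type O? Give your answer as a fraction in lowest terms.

Xiomara's mother's ABO genotype from I^B i × I^B I^B: 1/2 I^B I^B, 1/2 I^B i.
Crossing each possibility with the father i i and summing P(type O): 1/2·0 + 1/2·1/2 = 1/4.

1/4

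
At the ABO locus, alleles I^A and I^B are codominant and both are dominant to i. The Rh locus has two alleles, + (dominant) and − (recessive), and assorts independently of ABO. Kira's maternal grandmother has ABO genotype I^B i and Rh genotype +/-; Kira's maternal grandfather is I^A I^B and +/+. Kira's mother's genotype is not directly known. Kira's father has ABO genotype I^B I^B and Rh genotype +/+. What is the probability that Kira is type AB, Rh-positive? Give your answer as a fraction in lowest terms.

Kira's mother's ABO genotype from I^B i × I^A I^B: 1/4 I^A I^B, 1/4 I^A i, 1/4 I^B I^B, 1/4 I^B i.
Crossing each possibility with the father I^B I^B and summing P(type AB): 1/4·1/2 + 1/4·1/2 + 1/4·0 + 1/4·0 = 1/4.
Similarly for Rh via the mother's Rh distribution: P(Rh+) = 1.
Independent loci: 1/4 × 1 = 1/4.

1/4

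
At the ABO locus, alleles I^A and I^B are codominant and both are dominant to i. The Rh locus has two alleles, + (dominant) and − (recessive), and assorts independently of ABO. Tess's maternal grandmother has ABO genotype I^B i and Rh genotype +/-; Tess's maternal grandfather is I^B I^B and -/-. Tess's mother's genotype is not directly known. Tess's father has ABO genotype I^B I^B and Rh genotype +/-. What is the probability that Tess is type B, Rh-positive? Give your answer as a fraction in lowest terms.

Tess's mother's ABO genotype from I^B i × I^B I^B: 1/2 I^B I^B, 1/2 I^B i.
Crossing each possibility with the father I^B I^B and summing P(type B): 1/2·1 + 1/2·1 = 1.
Similarly for Rh via the mother's Rh distribution: P(Rh+) = 5/8.
Independent loci: 1 × 5/8 = 5/8.

5/8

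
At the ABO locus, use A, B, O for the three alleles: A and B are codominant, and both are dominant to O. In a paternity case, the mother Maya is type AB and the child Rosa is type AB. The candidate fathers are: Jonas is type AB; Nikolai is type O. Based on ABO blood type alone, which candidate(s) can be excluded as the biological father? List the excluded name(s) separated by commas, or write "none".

A candidate is excluded only if no genotype consistent with his phenotype could produce a type AB child with a type AB mother.
Nikolai (type O): no genotype consistent with that phenotype can produce a type-AB child with a type-AB mother.

Nikolai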